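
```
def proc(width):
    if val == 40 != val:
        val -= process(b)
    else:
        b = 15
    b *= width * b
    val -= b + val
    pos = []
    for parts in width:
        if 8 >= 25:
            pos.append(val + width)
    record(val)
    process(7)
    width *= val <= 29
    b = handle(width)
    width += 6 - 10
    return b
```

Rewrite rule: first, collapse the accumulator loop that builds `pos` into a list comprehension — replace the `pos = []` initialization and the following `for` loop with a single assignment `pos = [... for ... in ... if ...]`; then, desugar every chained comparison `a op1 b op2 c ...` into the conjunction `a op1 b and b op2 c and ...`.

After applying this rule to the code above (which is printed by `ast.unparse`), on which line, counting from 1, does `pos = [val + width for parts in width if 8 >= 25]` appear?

8

Transformed code:
def proc(width):
    if val == 40 and 40 != val:
        val -= process(b)
    else:
        b = 15
    b *= width * b
    val -= b + val
    pos = [val + width for parts in width if 8 >= 25]
    record(val)
    process(7)
    width *= val <= 29
    b = handle(width)
    width += 6 - 10
    return b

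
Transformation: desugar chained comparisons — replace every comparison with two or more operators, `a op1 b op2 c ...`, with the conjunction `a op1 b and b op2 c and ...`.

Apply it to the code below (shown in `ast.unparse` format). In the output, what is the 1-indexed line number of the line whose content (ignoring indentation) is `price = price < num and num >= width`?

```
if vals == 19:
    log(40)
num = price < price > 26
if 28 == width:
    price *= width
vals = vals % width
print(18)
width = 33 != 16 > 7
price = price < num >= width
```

9

Transformed code:
if vals == 19:
    log(40)
num = price < price and price > 26
if 28 == width:
    price *= width
vals = vals % width
print(18)
width = 33 != 16 and 16 > 7
price = price < num and num >= width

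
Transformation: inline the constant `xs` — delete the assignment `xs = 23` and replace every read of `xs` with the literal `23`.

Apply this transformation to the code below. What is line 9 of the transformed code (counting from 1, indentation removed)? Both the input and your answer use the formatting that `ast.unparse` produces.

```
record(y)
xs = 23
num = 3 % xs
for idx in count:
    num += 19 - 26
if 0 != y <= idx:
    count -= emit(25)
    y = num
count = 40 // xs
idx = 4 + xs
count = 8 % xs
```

Transformed code:
record(y)
num = 3 % 23
for idx in count:
    num += 19 - 26
if 0 != y <= idx:
    count -= emit(25)
    y = num
count = 40 // 23
idx = 4 + 23
count = 8 % 23

idx = 4 + 23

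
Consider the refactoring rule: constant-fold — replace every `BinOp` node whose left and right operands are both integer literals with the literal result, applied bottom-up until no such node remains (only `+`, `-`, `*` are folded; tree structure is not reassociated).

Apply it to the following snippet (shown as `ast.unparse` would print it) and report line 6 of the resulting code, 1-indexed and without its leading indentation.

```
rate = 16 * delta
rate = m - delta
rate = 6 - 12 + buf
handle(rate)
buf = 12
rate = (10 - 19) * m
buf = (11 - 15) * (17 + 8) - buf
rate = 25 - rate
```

Transformed code:
rate = 16 * delta
rate = m - delta
rate = -6 + buf
handle(rate)
buf = 12
rate = -9 * m
buf = -100 - buf
rate = 25 - rate

rate = -9 * m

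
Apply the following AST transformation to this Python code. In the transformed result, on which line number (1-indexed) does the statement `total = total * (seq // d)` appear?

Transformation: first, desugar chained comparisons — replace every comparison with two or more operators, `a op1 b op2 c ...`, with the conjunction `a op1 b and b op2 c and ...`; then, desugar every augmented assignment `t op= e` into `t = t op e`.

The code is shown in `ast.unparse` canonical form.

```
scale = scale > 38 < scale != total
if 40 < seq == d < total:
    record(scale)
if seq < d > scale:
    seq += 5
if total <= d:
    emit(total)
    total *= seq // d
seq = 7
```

Transformed code:
scale = scale > 38 and 38 < scale and (scale != total)
if 40 < seq and seq == d and (d < total):
    record(scale)
if seq < d and d > scale:
    seq = seq + 5
if total <= d:
    emit(total)
    total = total * (seq // d)
seq = 7

8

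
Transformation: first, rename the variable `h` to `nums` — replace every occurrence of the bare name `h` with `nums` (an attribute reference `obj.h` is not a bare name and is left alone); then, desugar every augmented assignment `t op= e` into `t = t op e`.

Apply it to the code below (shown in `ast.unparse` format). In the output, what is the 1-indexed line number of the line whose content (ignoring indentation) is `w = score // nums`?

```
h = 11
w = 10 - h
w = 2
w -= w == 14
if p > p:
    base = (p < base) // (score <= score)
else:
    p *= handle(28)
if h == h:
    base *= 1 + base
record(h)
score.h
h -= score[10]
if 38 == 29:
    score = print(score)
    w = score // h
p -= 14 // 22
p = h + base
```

16

Transformed code:
nums = 11
w = 10 - nums
w = 2
w = w - (w == 14)
if p > p:
    base = (p < base) // (score <= score)
else:
    p = p * handle(28)
if nums == nums:
    base = base * (1 + base)
record(nums)
score.h
nums = nums - score[10]
if 38 == 29:
    score = print(score)
    w = score // nums
p = p - 14 // 22
p = nums + base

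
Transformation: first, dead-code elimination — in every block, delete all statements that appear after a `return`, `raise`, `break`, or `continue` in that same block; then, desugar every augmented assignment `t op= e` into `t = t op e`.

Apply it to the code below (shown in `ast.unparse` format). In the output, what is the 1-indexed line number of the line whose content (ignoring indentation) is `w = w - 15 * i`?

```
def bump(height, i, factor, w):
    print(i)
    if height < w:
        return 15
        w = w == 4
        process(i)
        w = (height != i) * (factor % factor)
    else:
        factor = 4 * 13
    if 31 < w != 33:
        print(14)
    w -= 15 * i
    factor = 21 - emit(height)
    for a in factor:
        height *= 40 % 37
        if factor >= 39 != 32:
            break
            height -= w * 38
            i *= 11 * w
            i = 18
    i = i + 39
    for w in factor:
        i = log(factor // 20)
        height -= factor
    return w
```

Transformed code:
def bump(height, i, factor, w):
    print(i)
    if height < w:
        return 15
    else:
        factor = 4 * 13
    if 31 < w != 33:
        print(14)
    w = w - 15 * i
    factor = 21 - emit(height)
    for a in factor:
        height = height * (40 % 37)
        if factor >= 39 != 32:
            break
    i = i + 39
    for w in factor:
        i = log(factor // 20)
        height = height - factor
    return w

9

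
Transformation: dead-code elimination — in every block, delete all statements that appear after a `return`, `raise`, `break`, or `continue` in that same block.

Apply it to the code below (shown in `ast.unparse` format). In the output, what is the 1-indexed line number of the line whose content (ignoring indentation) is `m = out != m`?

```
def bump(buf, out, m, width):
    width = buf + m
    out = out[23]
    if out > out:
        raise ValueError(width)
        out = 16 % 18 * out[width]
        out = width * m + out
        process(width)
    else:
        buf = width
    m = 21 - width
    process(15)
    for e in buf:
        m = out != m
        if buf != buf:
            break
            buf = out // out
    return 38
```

11

Transformed code:
def bump(buf, out, m, width):
    width = buf + m
    out = out[23]
    if out > out:
        raise ValueError(width)
    else:
        buf = width
    m = 21 - width
    process(15)
    for e in buf:
        m = out != m
        if buf != buf:
            break
    return 38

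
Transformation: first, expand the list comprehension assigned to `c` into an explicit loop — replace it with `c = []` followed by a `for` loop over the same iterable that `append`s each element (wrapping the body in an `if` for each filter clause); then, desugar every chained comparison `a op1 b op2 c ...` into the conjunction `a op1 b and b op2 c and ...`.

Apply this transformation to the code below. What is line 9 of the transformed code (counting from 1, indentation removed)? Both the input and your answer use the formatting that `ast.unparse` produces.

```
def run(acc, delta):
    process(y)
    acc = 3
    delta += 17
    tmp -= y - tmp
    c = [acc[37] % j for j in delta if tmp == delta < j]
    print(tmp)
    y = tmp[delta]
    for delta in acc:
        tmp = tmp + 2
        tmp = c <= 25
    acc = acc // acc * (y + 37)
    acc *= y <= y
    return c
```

c.append(acc[37] % j)

Transformed code:
def run(acc, delta):
    process(y)
    acc = 3
    delta += 17
    tmp -= y - tmp
    c = []
    for j in delta:
        if tmp == delta and delta < j:
            c.append(acc[37] % j)
    print(tmp)
    y = tmp[delta]
    for delta in acc:
        tmp = tmp + 2
        tmp = c <= 25
    acc = acc // acc * (y + 37)
    acc *= y <= y
    return c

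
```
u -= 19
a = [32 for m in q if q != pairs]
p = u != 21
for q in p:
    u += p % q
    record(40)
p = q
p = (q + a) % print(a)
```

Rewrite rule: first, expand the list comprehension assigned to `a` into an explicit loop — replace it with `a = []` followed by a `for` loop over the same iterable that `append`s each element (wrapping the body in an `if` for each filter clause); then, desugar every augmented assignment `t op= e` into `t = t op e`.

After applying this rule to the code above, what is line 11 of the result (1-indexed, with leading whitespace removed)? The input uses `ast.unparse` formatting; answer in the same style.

p = (q + a) % print(a)

Transformed code:
u = u - 19
a = []
for m in q:
    if q != pairs:
        a.append(32)
p = u != 21
for q in p:
    u = u + p % q
    record(40)
p = q
p = (q + a) % print(a)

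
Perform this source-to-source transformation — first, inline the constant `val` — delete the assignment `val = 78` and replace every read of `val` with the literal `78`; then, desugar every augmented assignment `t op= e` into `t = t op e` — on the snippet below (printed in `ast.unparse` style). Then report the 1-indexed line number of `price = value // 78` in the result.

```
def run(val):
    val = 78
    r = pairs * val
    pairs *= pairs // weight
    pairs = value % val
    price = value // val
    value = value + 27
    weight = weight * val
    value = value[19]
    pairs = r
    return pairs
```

5

Transformed code:
def run(val):
    r = pairs * 78
    pairs = pairs * (pairs // weight)
    pairs = value % 78
    price = value // 78
    value = value + 27
    weight = weight * 78
    value = value[19]
    pairs = r
    return pairs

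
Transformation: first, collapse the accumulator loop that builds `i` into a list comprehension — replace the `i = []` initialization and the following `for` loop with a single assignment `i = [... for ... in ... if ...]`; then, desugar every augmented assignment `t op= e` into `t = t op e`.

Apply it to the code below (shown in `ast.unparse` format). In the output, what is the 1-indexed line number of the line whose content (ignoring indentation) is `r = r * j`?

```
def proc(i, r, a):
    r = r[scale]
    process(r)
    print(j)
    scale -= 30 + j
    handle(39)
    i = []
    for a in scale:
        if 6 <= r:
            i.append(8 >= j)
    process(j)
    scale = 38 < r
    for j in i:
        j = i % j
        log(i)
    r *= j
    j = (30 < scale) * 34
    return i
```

Transformed code:
def proc(i, r, a):
    r = r[scale]
    process(r)
    print(j)
    scale = scale - (30 + j)
    handle(39)
    i = [8 >= j for a in scale if 6 <= r]
    process(j)
    scale = 38 < r
    for j in i:
        j = i % j
        log(i)
    r = r * j
    j = (30 < scale) * 34
    return i

13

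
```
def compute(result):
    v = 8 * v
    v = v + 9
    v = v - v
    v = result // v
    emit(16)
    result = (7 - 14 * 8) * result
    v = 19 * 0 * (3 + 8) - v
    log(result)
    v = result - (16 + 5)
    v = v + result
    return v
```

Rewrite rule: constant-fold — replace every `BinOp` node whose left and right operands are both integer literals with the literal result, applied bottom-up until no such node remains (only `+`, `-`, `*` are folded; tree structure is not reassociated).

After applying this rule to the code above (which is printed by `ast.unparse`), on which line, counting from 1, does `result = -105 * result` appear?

7

Transformed code:
def compute(result):
    v = 8 * v
    v = v + 9
    v = v - v
    v = result // v
    emit(16)
    result = -105 * result
    v = 0 - v
    log(result)
    v = result - 21
    v = v + result
    return v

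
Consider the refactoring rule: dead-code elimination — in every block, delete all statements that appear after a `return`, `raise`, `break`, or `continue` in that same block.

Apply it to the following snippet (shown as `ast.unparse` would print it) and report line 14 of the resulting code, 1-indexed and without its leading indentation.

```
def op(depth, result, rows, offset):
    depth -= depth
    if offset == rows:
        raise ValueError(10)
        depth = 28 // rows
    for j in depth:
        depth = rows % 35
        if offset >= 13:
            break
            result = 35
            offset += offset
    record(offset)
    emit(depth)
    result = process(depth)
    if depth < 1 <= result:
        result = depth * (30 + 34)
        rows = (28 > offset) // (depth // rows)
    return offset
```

Transformed code:
def op(depth, result, rows, offset):
    depth -= depth
    if offset == rows:
        raise ValueError(10)
    for j in depth:
        depth = rows % 35
        if offset >= 13:
            break
    record(offset)
    emit(depth)
    result = process(depth)
    if depth < 1 <= result:
        result = depth * (30 + 34)
        rows = (28 > offset) // (depth // rows)
    return offset

rows = (28 > offset) // (depth // rows)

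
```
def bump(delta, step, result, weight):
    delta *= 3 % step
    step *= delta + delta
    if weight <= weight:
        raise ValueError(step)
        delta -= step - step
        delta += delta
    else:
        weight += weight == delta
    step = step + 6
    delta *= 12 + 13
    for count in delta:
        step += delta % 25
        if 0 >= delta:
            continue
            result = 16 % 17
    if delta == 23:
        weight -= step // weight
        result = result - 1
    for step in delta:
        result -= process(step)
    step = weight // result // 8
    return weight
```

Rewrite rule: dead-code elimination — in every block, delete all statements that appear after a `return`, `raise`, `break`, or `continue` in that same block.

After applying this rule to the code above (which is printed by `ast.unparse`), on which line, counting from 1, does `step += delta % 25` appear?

Transformed code:
def bump(delta, step, result, weight):
    delta *= 3 % step
    step *= delta + delta
    if weight <= weight:
        raise ValueError(step)
    else:
        weight += weight == delta
    step = step + 6
    delta *= 12 + 13
    for count in delta:
        step += delta % 25
        if 0 >= delta:
            continue
    if delta == 23:
        weight -= step // weight
        result = result - 1
    for step in delta:
        result -= process(step)
    step = weight // result // 8
    return weight

11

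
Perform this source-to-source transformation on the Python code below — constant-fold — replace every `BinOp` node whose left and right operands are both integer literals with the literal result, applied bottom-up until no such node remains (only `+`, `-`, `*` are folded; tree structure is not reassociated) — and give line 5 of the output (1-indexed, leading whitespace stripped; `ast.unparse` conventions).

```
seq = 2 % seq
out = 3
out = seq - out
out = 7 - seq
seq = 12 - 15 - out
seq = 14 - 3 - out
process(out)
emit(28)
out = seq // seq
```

seq = -3 - out

Transformed code:
seq = 2 % seq
out = 3
out = seq - out
out = 7 - seq
seq = -3 - out
seq = 11 - out
process(out)
emit(28)
out = seq // seq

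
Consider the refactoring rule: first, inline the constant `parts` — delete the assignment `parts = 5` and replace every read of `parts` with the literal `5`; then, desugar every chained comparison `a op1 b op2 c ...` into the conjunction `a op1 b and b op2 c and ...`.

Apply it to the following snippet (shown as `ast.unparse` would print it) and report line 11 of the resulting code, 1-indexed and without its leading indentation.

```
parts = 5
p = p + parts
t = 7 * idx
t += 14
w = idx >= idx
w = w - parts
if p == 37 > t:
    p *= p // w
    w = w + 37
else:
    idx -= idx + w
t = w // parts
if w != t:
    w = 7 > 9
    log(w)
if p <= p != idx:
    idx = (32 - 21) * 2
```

t = w // 5

Transformed code:
p = p + 5
t = 7 * idx
t += 14
w = idx >= idx
w = w - 5
if p == 37 and 37 > t:
    p *= p // w
    w = w + 37
else:
    idx -= idx + w
t = w // 5
if w != t:
    w = 7 > 9
    log(w)
if p <= p and p != idx:
    idx = (32 - 21) * 2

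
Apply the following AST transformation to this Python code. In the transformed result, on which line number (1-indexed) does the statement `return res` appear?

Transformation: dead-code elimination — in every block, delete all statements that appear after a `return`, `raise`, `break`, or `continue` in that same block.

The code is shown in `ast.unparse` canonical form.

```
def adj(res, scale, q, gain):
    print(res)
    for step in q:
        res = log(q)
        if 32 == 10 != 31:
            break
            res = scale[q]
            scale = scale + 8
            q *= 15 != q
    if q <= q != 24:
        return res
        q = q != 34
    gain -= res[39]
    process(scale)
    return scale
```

8

Transformed code:
def adj(res, scale, q, gain):
    print(res)
    for step in q:
        res = log(q)
        if 32 == 10 != 31:
            break
    if q <= q != 24:
        return res
    gain -= res[39]
    process(scale)
    return scale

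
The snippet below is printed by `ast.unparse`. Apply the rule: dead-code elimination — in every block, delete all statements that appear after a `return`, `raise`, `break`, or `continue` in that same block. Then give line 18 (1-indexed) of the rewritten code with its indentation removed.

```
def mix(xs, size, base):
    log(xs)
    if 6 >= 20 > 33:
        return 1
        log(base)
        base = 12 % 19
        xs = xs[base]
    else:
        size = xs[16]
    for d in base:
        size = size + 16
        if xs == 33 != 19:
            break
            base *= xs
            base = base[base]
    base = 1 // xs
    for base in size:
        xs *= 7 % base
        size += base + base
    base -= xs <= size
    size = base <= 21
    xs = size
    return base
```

Transformed code:
def mix(xs, size, base):
    log(xs)
    if 6 >= 20 > 33:
        return 1
    else:
        size = xs[16]
    for d in base:
        size = size + 16
        if xs == 33 != 19:
            break
    base = 1 // xs
    for base in size:
        xs *= 7 % base
        size += base + base
    base -= xs <= size
    size = base <= 21
    xs = size
    return base

return base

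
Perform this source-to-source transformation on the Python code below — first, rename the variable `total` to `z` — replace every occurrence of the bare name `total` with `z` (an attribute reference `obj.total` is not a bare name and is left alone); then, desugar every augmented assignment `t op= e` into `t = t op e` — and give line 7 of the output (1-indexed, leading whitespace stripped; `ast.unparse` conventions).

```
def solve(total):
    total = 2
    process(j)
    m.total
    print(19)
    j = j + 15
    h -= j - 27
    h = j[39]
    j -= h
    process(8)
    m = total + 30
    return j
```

Transformed code:
def solve(z):
    z = 2
    process(j)
    m.total
    print(19)
    j = j + 15
    h = h - (j - 27)
    h = j[39]
    j = j - h
    process(8)
    m = z + 30
    return j

h = h - (j - 27)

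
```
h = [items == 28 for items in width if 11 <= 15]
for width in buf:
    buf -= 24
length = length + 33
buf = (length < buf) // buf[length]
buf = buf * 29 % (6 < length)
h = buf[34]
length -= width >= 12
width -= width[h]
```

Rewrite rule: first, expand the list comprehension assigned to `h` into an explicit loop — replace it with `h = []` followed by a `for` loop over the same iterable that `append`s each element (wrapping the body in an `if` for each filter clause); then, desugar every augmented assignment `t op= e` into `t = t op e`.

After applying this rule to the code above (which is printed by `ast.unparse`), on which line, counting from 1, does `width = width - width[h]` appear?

Transformed code:
h = []
for items in width:
    if 11 <= 15:
        h.append(items == 28)
for width in buf:
    buf = buf - 24
length = length + 33
buf = (length < buf) // buf[length]
buf = buf * 29 % (6 < length)
h = buf[34]
length = length - (width >= 12)
width = width - width[h]

12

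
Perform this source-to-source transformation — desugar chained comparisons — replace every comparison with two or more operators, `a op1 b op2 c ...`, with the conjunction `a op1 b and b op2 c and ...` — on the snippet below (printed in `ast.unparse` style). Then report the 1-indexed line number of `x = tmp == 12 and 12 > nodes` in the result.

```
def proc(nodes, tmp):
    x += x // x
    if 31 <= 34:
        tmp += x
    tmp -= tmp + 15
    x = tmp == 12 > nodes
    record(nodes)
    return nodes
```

Transformed code:
def proc(nodes, tmp):
    x += x // x
    if 31 <= 34:
        tmp += x
    tmp -= tmp + 15
    x = tmp == 12 and 12 > nodes
    record(nodes)
    return nodes

6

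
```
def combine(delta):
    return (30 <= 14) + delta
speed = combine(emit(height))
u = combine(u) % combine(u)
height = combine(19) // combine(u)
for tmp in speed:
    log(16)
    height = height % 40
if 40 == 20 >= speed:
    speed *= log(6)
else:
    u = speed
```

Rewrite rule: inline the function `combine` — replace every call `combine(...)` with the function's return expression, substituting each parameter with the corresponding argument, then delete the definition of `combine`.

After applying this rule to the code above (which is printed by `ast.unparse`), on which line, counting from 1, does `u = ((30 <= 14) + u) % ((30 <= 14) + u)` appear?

Transformed code:
speed = (30 <= 14) + emit(height)
u = ((30 <= 14) + u) % ((30 <= 14) + u)
height = ((30 <= 14) + 19) // ((30 <= 14) + u)
for tmp in speed:
    log(16)
    height = height % 40
if 40 == 20 >= speed:
    speed *= log(6)
else:
    u = speed

2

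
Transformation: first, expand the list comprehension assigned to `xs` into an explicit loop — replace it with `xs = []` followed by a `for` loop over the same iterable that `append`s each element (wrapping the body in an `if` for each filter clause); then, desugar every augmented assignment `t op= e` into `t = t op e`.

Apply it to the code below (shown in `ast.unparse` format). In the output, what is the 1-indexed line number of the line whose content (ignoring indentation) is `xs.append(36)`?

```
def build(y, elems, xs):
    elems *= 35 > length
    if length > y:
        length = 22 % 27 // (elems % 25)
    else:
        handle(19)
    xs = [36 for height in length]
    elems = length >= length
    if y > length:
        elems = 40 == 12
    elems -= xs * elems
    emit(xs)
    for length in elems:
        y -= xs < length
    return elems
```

9

Transformed code:
def build(y, elems, xs):
    elems = elems * (35 > length)
    if length > y:
        length = 22 % 27 // (elems % 25)
    else:
        handle(19)
    xs = []
    for height in length:
        xs.append(36)
    elems = length >= length
    if y > length:
        elems = 40 == 12
    elems = elems - xs * elems
    emit(xs)
    for length in elems:
        y = y - (xs < length)
    return elems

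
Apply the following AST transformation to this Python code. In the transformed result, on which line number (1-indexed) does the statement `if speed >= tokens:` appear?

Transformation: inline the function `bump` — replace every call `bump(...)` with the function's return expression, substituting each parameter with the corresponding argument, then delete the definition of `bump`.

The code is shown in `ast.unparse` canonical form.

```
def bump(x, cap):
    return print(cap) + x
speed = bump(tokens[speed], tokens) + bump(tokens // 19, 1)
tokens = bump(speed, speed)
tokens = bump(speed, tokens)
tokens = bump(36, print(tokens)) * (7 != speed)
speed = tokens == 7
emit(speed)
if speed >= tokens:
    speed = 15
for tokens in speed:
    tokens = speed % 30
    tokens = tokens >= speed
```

7

Transformed code:
speed = print(tokens) + tokens[speed] + (print(1) + tokens // 19)
tokens = print(speed) + speed
tokens = print(tokens) + speed
tokens = (print(print(tokens)) + 36) * (7 != speed)
speed = tokens == 7
emit(speed)
if speed >= tokens:
    speed = 15
for tokens in speed:
    tokens = speed % 30
    tokens = tokens >= speed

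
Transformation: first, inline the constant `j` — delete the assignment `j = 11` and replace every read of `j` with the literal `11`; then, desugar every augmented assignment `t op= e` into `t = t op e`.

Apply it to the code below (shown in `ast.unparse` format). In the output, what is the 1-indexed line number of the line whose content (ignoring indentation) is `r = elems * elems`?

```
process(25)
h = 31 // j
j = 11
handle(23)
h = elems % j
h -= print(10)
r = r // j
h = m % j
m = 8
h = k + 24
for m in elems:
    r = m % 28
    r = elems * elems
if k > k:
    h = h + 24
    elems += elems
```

12

Transformed code:
process(25)
h = 31 // 11
handle(23)
h = elems % 11
h = h - print(10)
r = r // 11
h = m % 11
m = 8
h = k + 24
for m in elems:
    r = m % 28
    r = elems * elems
if k > k:
    h = h + 24
    elems = elems + elems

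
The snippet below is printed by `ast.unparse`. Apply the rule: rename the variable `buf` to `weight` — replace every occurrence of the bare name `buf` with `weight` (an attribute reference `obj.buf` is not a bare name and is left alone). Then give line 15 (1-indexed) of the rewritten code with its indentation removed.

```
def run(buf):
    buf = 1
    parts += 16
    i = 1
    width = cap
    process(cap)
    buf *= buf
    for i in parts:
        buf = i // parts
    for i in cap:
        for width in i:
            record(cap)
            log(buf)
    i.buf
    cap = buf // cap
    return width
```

Transformed code:
def run(weight):
    weight = 1
    parts += 16
    i = 1
    width = cap
    process(cap)
    weight *= weight
    for i in parts:
        weight = i // parts
    for i in cap:
        for width in i:
            record(cap)
            log(weight)
    i.buf
    cap = weight // cap
    return width

cap = weight // cap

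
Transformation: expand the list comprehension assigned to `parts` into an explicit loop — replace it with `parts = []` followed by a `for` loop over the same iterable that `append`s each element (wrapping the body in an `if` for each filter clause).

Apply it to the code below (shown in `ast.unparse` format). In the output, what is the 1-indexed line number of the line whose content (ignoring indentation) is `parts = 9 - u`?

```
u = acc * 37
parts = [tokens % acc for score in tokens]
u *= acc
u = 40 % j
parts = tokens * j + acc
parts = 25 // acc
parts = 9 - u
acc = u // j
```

9

Transformed code:
u = acc * 37
parts = []
for score in tokens:
    parts.append(tokens % acc)
u *= acc
u = 40 % j
parts = tokens * j + acc
parts = 25 // acc
parts = 9 - u
acc = u // j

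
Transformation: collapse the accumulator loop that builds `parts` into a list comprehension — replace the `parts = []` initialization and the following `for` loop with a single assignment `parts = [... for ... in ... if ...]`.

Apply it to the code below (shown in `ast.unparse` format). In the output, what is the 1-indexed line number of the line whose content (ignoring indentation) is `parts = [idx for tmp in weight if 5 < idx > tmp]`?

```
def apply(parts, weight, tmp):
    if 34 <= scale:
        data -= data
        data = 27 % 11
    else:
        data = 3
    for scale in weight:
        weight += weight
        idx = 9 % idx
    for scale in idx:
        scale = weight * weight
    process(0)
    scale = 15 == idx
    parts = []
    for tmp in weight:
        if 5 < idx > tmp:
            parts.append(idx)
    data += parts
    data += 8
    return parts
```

Transformed code:
def apply(parts, weight, tmp):
    if 34 <= scale:
        data -= data
        data = 27 % 11
    else:
        data = 3
    for scale in weight:
        weight += weight
        idx = 9 % idx
    for scale in idx:
        scale = weight * weight
    process(0)
    scale = 15 == idx
    parts = [idx for tmp in weight if 5 < idx > tmp]
    data += parts
    data += 8
    return parts

14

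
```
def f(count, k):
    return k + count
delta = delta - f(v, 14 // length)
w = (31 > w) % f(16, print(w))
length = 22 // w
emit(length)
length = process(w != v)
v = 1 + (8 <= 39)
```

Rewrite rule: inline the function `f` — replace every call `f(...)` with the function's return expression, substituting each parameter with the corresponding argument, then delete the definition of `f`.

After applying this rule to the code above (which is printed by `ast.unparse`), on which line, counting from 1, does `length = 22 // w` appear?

Transformed code:
delta = delta - (14 // length + v)
w = (31 > w) % (print(w) + 16)
length = 22 // w
emit(length)
length = process(w != v)
v = 1 + (8 <= 39)

3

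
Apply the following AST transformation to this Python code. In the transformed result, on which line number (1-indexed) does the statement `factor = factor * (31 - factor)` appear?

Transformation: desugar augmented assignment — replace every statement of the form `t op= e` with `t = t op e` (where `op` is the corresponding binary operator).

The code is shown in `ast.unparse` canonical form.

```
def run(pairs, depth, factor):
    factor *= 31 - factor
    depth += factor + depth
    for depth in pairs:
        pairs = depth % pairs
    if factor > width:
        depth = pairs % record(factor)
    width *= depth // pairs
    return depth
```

Transformed code:
def run(pairs, depth, factor):
    factor = factor * (31 - factor)
    depth = depth + (factor + depth)
    for depth in pairs:
        pairs = depth % pairs
    if factor > width:
        depth = pairs % record(factor)
    width = width * (depth // pairs)
    return depth

2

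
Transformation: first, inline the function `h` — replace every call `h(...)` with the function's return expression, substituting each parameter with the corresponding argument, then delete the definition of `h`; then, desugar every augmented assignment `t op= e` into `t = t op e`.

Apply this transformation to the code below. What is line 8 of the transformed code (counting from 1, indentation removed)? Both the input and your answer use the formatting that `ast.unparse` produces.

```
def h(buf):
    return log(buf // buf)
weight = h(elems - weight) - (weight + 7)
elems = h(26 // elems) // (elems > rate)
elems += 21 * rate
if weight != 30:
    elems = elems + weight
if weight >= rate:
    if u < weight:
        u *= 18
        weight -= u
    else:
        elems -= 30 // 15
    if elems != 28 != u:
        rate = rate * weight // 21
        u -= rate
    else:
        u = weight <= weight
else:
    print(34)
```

u = u * 18

Transformed code:
weight = log((elems - weight) // (elems - weight)) - (weight + 7)
elems = log(26 // elems // (26 // elems)) // (elems > rate)
elems = elems + 21 * rate
if weight != 30:
    elems = elems + weight
if weight >= rate:
    if u < weight:
        u = u * 18
        weight = weight - u
    else:
        elems = elems - 30 // 15
    if elems != 28 != u:
        rate = rate * weight // 21
        u = u - rate
    else:
        u = weight <= weight
else:
    print(34)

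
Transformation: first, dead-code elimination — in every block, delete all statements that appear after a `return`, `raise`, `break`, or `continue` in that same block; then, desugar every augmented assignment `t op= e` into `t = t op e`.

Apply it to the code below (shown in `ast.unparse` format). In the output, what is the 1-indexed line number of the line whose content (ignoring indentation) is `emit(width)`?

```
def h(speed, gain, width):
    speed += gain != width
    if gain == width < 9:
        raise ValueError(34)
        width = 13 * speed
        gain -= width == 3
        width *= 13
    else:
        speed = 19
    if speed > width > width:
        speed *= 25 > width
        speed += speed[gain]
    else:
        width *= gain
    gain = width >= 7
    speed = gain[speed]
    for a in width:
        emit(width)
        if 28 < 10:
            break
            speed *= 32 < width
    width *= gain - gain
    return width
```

15

Transformed code:
def h(speed, gain, width):
    speed = speed + (gain != width)
    if gain == width < 9:
        raise ValueError(34)
    else:
        speed = 19
    if speed > width > width:
        speed = speed * (25 > width)
        speed = speed + speed[gain]
    else:
        width = width * gain
    gain = width >= 7
    speed = gain[speed]
    for a in width:
        emit(width)
        if 28 < 10:
            break
    width = width * (gain - gain)
    return width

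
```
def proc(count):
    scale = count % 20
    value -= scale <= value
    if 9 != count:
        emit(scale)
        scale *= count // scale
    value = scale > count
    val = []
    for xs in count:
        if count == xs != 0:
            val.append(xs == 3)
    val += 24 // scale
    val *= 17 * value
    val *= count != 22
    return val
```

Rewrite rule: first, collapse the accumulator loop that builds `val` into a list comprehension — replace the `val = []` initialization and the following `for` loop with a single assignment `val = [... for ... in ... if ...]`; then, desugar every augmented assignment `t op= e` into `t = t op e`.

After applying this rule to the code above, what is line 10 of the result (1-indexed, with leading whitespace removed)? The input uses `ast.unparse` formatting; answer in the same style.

val = val * (17 * value)

Transformed code:
def proc(count):
    scale = count % 20
    value = value - (scale <= value)
    if 9 != count:
        emit(scale)
        scale = scale * (count // scale)
    value = scale > count
    val = [xs == 3 for xs in count if count == xs != 0]
    val = val + 24 // scale
    val = val * (17 * value)
    val = val * (count != 22)
    return val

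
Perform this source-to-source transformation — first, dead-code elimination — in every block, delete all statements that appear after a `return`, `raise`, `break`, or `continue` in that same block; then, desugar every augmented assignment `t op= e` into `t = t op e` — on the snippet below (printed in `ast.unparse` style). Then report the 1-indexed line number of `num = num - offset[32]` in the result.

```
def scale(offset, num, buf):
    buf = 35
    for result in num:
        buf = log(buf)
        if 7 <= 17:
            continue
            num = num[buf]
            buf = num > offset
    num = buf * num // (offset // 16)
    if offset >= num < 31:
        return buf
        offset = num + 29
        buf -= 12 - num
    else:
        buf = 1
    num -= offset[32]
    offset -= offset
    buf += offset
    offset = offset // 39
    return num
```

Transformed code:
def scale(offset, num, buf):
    buf = 35
    for result in num:
        buf = log(buf)
        if 7 <= 17:
            continue
    num = buf * num // (offset // 16)
    if offset >= num < 31:
        return buf
    else:
        buf = 1
    num = num - offset[32]
    offset = offset - offset
    buf = buf + offset
    offset = offset // 39
    return num

12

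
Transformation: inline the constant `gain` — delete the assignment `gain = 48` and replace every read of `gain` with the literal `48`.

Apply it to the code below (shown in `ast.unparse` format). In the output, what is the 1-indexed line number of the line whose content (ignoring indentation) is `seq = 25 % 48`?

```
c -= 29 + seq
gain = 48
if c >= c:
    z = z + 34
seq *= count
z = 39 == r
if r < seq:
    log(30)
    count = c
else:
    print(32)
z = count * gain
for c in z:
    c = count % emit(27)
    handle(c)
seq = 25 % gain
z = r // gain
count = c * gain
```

15

Transformed code:
c -= 29 + seq
if c >= c:
    z = z + 34
seq *= count
z = 39 == r
if r < seq:
    log(30)
    count = c
else:
    print(32)
z = count * 48
for c in z:
    c = count % emit(27)
    handle(c)
seq = 25 % 48
z = r // 48
count = c * 48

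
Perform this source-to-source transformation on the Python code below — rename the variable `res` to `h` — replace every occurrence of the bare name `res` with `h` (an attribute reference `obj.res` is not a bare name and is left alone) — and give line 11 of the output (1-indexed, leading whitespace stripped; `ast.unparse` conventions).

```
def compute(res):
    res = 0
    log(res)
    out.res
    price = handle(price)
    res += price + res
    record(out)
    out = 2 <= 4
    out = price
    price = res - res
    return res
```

Transformed code:
def compute(h):
    h = 0
    log(h)
    out.res
    price = handle(price)
    h += price + h
    record(out)
    out = 2 <= 4
    out = price
    price = h - h
    return h

return h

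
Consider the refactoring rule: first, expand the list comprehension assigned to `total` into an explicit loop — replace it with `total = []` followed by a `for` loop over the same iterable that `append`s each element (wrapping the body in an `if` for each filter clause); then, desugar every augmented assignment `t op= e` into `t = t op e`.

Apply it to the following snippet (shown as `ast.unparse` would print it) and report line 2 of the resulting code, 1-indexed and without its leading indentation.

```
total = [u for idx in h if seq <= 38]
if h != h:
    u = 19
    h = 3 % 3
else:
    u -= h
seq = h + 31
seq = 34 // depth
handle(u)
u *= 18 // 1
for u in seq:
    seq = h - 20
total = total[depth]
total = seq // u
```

for idx in h:

Transformed code:
total = []
for idx in h:
    if seq <= 38:
        total.append(u)
if h != h:
    u = 19
    h = 3 % 3
else:
    u = u - h
seq = h + 31
seq = 34 // depth
handle(u)
u = u * (18 // 1)
for u in seq:
    seq = h - 20
total = total[depth]
total = seq // u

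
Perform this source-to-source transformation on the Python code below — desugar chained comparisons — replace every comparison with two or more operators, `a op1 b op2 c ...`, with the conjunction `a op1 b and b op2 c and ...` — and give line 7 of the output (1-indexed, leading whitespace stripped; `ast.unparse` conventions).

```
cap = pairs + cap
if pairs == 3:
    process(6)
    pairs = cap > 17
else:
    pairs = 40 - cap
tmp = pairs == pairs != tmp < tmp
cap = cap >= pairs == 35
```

Transformed code:
cap = pairs + cap
if pairs == 3:
    process(6)
    pairs = cap > 17
else:
    pairs = 40 - cap
tmp = pairs == pairs and pairs != tmp and (tmp < tmp)
cap = cap >= pairs and pairs == 35

tmp = pairs == pairs and pairs != tmp and (tmp < tmp)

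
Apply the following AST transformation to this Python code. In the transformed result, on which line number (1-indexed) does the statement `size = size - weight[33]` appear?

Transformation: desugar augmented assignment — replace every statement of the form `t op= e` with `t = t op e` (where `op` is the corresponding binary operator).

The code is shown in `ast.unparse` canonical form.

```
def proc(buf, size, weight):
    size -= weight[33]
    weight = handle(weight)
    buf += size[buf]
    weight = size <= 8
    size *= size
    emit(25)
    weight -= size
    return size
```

Transformed code:
def proc(buf, size, weight):
    size = size - weight[33]
    weight = handle(weight)
    buf = buf + size[buf]
    weight = size <= 8
    size = size * size
    emit(25)
    weight = weight - size
    return size

2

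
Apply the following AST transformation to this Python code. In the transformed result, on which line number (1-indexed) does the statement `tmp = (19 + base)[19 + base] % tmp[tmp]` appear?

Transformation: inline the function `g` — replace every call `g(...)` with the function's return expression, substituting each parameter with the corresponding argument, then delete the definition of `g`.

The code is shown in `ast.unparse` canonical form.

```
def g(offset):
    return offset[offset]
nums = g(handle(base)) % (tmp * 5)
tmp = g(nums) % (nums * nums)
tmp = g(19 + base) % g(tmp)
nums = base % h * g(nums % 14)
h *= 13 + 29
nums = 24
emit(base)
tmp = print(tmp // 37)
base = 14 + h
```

Transformed code:
nums = handle(base)[handle(base)] % (tmp * 5)
tmp = nums[nums] % (nums * nums)
tmp = (19 + base)[19 + base] % tmp[tmp]
nums = base % h * (nums % 14)[nums % 14]
h *= 13 + 29
nums = 24
emit(base)
tmp = print(tmp // 37)
base = 14 + h

3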